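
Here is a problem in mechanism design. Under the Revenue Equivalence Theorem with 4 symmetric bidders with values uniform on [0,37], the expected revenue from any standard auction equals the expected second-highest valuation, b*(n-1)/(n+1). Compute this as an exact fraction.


Step 1: By Revenue Equivalence, expected revenue = b*(n-1)/(n+1)
Step 2: Substituting n = 4, b = 37
Step 3: Revenue = 37*(4-1)/(4+1) = 37*3/5
Step 4: Revenue = 111/5

111/5


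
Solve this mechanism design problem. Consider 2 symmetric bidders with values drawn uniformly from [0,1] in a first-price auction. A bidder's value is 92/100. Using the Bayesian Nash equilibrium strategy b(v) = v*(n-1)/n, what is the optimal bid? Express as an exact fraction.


Step 1: The symmetric BNE bidding function is b(v) = v * (n-1) / n
Step 2: Substitute v = 23/25 and n = 2
Step 3: b = 23/25 * 1/2
Step 4: b = 23/50

23/50


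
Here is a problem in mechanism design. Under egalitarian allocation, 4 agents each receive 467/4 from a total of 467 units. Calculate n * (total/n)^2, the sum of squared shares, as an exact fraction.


Step 1: Each agent's share = 467/4
Step 2: Square of each share = (467/4)^2 = 218089/16
Step 3: Sum of squares = 4 * 218089/16 = 218089/4

218089/4


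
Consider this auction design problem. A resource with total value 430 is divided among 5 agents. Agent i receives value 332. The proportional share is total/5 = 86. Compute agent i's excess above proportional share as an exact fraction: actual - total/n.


Step 1: Proportional share = 430/5 = 86
Step 2: Agent's actual allocation = 332
Step 3: Excess = 332 - 86 = 246

246


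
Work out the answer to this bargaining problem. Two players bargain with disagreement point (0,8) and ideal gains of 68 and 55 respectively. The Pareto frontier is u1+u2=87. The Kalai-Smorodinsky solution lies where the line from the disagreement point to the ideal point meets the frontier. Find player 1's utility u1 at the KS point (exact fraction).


Step 1: At the KS point, (u1-d1)/r1 = (u2-d2)/r2 = t and u1+u2 = 87
Step 2: u1 = d1 + r1*t and u2 = d2 + r2*t, so (d1 + r1*t) + (d2 + r2*t) = 87
Step 3: t = (87 - 0 - 8)/(68 + 55) = 79/123
Step 4: u1 = d1 + r1*t = 0 + 68 * 79/123 = 5372/123
Step 5: (Check: u2 = d2 + r2*t = 5329/123; u1+u2 = 5372/123 + 5329/123 = 87, on the frontier.)

5372/123


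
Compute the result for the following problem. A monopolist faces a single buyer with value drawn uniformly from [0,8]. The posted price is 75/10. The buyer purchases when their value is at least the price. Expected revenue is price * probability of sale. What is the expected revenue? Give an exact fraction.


Step 1: Posted price r = 15/2, value support [0,8]
Step 2: P(v >= r) = (8 - 15/2)/8 = 1/16
Step 3: Expected revenue = r * P(v >= r) = 15/2 * 1/16
Step 4: Revenue = 15/32

15/32


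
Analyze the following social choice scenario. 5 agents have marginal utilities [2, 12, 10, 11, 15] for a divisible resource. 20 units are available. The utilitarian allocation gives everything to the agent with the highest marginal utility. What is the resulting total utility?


Step 1: The marginal utilities are [2, 12, 10, 11, 15]
Step 2: The highest marginal utility is 15
Step 3: All 20 units go to that agent
Step 4: Total utility = 15 * 20 = 300

300


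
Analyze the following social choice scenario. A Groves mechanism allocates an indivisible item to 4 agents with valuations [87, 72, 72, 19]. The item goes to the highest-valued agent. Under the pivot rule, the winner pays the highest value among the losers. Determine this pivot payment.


Step 1: The efficient winner is agent 0 with value 87
Step 2: Other agents' values: [72, 72, 19]
Step 3: Pivot payment = max(others) = 72
Step 4: The winner pays 72

72


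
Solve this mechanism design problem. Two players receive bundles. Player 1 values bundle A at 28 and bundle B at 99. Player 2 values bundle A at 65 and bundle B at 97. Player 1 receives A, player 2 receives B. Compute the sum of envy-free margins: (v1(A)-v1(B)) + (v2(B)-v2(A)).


Step 1: Player 1's margin = v1(A) - v1(B) = 28 - 99 = -71
Step 2: Player 2's margin = v2(B) - v2(A) = 97 - 65 = 32
Step 3: Total margin = -71 + 32 = -39

-39


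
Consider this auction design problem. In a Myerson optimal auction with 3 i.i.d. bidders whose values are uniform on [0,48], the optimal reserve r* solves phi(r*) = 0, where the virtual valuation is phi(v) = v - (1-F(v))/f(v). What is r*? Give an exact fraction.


Step 1: For U[0,48], F(v) = v/48 and f(v) = 1/48
Step 2: phi(v) = v - (1 - v/48)/(1/48) = v - (48 - v) = 2v - 48
Step 3: Set phi(r*) = 0: 2r* - 48 = 0
Step 4: r* = 48/2 = 24 (the number of bidders n = 3 does not enter)

24


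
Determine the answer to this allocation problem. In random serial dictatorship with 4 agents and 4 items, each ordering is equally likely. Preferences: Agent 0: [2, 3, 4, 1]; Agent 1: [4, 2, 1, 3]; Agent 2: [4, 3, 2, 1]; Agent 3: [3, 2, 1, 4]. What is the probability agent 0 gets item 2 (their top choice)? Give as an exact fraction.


Step 1: Agent 0 wants item 2
Step 2: There are 24 possible orderings of agents
Step 3: In 17 orderings, agent 0 gets item 2
Step 4: Probability = 17/24

17/24


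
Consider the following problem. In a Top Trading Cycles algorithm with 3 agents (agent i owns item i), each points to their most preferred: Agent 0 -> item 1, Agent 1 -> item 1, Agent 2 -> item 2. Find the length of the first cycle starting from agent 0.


Step 1: Trace the pointer graph from agent 0: 0 -> 1 -> 1
Step 2: A cycle is detected when we revisit agent 1
Step 3: The cycle is: 1 -> 1
Step 4: Cycle length = 1

1


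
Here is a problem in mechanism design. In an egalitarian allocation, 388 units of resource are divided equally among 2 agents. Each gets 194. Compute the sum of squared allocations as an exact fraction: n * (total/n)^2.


Step 1: Each agent's share = 388/2 = 194
Step 2: Square of each share = (194)^2 = 37636
Step 3: Sum of squares = 2 * 37636 = 75272

75272


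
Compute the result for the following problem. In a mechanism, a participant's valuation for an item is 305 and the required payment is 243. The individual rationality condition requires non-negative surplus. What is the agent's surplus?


Step 1: Surplus = value - payment = 305 - 243 = 62
Step 2: IR is satisfied (surplus >= 0)

62


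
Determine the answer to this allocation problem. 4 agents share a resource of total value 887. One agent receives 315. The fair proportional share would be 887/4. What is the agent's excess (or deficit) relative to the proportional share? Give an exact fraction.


Step 1: Proportional share = 887/4
Step 2: Agent's actual allocation = 315
Step 3: Excess = 315 - 887/4 = 373/4

373/4


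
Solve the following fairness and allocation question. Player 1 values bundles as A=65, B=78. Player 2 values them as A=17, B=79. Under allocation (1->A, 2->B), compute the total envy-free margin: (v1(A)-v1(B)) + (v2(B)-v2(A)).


Step 1: Player 1's margin = v1(A) - v1(B) = 65 - 78 = -13
Step 2: Player 2's margin = v2(B) - v2(A) = 79 - 17 = 62
Step 3: Total margin = -13 + 62 = 49

49


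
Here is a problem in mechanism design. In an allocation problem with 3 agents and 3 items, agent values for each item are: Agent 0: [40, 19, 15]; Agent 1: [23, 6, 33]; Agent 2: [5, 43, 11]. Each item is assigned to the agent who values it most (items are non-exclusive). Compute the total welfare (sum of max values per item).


Step 1: For each item, find the maximum value among all agents.
Step 2: Item 0 -> Agent 0 (value 40)
Step 3: Item 1 -> Agent 2 (value 43)
Step 4: Item 2 -> Agent 1 (value 33)
Step 5: Total welfare = 40 + 43 + 33 = 116

116


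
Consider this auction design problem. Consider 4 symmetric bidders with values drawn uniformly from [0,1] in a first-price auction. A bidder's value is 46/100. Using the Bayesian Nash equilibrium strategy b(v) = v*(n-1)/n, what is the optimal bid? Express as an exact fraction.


Step 1: The symmetric BNE bidding function is b(v) = v * (n-1) / n
Step 2: Substitute v = 23/50 and n = 4
Step 3: b = 23/50 * 3/4
Step 4: b = 69/200

69/200


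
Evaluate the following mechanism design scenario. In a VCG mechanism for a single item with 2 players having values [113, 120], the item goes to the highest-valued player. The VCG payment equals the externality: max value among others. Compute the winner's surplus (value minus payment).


Step 1: The winner is the agent with the highest value: agent 1 with value 120
Step 2: Values of other agents: [113]
Step 3: VCG payment = max of others' values = 113
Step 4: Surplus = 120 - 113 = 7

7


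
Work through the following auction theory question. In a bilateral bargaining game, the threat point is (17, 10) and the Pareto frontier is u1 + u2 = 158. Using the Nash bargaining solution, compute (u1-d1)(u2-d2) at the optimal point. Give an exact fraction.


Step 1: The Nash solution splits surplus symmetrically above the disagreement point
Step 2: u1 = (total + d1 - d2)/2 = (158 + 17 - 10)/2 = 165/2
Step 3: u2 = (total - d1 + d2)/2 = (158 - 17 + 10)/2 = 151/2
Step 4: Nash product = (165/2 - 17) * (151/2 - 10)
Step 5: = 131/2 * 131/2 = 17161/4

17161/4


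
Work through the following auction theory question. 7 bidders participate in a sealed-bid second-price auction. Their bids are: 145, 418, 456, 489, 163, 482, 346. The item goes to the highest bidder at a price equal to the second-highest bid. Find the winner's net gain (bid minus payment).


Step 1: Sort bids in descending order: 489, 482, 456, 418, 346, 163, 145
Step 2: The winning bid is the highest: 489
Step 3: The payment equals the second-highest bid: 482
Step 4: Surplus = winner's bid - payment = 489 - 482 = 7

7


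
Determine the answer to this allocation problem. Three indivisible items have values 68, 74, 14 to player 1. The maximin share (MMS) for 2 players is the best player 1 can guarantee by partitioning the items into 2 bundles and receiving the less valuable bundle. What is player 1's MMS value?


Step 1: Item values = 68, 74, 14
Step 2: Enumerate all 2-bundle partitions and take the smaller bundle:
  Partition 1: {68} vs {74,14} -> bundles 68, 88; min = 68
  Partition 2: {74} vs {68,14} -> bundles 74, 82; min = 74
  Partition 3: {14} vs {68,74} -> bundles 14, 142; min = 14
Step 3: MMS = max(68, 74, 14) = 74

74


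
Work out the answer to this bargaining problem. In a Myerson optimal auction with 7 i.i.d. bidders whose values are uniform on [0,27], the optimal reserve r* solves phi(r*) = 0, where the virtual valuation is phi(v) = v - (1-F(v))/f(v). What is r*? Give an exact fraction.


Step 1: For U[0,27], F(v) = v/27 and f(v) = 1/27
Step 2: phi(v) = v - (1 - v/27)/(1/27) = v - (27 - v) = 2v - 27
Step 3: Set phi(r*) = 0: 2r* - 27 = 0
Step 4: r* = 27/2 (the number of bidders n = 7 does not enter)

27/2


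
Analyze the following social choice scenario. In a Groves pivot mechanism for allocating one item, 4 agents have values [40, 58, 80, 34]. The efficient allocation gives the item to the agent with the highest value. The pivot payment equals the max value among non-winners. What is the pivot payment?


Step 1: The efficient winner is agent 2 with value 80
Step 2: Other agents' values: [40, 58, 34]
Step 3: Pivot payment = max(others) = 58
Step 4: The winner pays 58

58


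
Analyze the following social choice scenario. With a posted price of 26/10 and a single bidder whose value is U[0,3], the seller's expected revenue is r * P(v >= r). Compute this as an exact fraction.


Step 1: Posted price r = 13/5, value support [0,3]
Step 2: P(v >= r) = (3 - 13/5)/3 = 2/15
Step 3: Expected revenue = r * P(v >= r) = 13/5 * 2/15
Step 4: Revenue = 26/75

26/75


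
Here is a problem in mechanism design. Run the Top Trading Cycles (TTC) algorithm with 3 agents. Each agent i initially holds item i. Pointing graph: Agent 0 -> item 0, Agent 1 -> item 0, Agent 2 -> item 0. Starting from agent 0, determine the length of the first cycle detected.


Step 1: Trace the pointer graph from agent 0: 0 -> 0
Step 2: A cycle is detected when we revisit agent 0
Step 3: The cycle is: 0 -> 0
Step 4: Cycle length = 1

1


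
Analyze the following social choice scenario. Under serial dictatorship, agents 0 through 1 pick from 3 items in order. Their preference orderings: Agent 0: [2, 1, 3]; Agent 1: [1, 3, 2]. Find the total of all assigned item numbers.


Step 1: Agent 0 picks item 2
Step 2: Agent 1 picks item 1
Step 3: Sum = 2 + 1 = 3

3


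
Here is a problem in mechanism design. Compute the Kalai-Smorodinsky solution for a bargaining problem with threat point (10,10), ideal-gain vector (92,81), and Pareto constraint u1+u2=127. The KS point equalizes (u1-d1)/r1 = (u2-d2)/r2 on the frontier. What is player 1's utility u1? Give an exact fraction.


Step 1: At the KS point, (u1-d1)/r1 = (u2-d2)/r2 = t and u1+u2 = 127
Step 2: u1 = d1 + r1*t and u2 = d2 + r2*t, so (d1 + r1*t) + (d2 + r2*t) = 127
Step 3: t = (127 - 10 - 10)/(92 + 81) = 107/173
Step 4: u1 = d1 + r1*t = 10 + 92 * 107/173 = 11574/173
Step 5: (Check: u2 = d2 + r2*t = 10397/173; u1+u2 = 11574/173 + 10397/173 = 127, on the frontier.)

11574/173


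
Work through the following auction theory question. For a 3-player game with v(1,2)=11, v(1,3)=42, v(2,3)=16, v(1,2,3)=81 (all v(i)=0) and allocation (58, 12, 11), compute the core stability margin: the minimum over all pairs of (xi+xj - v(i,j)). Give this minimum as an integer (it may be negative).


Step 1: Slack for coalition (1,2): x1+x2 - v12 = 70 - 11 = 59
Step 2: Slack for coalition (1,3): x1+x3 - v13 = 69 - 42 = 27
Step 3: Slack for coalition (2,3): x2+x3 - v23 = 23 - 16 = 7
Step 4: Minimum slack = min(59, 27, 7) = 7, attained by (2,3); no pair can gain by deviating, so the allocation is in the core

7


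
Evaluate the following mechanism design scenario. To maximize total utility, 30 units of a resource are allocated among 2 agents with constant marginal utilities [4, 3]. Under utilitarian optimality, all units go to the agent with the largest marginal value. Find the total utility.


Step 1: The marginal utilities are [4, 3]
Step 2: The highest marginal utility is 4
Step 3: All 30 units go to that agent
Step 4: Total utility = 4 * 30 = 120

120


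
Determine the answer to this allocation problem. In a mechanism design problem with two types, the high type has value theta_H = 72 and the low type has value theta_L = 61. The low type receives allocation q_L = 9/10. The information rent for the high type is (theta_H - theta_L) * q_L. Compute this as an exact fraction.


Step 1: theta_H - theta_L = 72 - 61 = 11
Step 2: Information rent = (theta_H - theta_L) * q_L
Step 3: = 11 * 9/10
Step 4: = 99/10

99/10


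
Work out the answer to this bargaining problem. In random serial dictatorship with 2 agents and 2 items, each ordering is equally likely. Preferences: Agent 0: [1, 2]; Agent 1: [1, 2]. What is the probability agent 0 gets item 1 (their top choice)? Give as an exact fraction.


Step 1: Agent 0 wants item 1
Step 2: There are 2 possible orderings of agents
Step 3: In 1 orderings, agent 0 gets item 1
Step 4: Probability = 1/2

1/2


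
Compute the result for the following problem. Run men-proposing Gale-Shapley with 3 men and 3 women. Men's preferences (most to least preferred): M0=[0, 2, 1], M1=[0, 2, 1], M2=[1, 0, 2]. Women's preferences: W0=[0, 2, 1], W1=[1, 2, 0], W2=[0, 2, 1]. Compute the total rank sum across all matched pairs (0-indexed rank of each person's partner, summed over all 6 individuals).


Step 1: Run Gale-Shapley (men propose, women hold best offer):
  M0 proposes to W0; she accepts
  M1 proposes to W0; rejected
  M1 proposes to W2; she accepts
  M2 proposes to W1; she accepts
Step 2: Final matching: W0-M0, W1-M2, W2-M1
Step 3: 0-indexed ranks (man's rank of his match, then woman's): 0 + 0 + 0 + 1 + 1 + 2
Step 4: Total rank sum = 4

4


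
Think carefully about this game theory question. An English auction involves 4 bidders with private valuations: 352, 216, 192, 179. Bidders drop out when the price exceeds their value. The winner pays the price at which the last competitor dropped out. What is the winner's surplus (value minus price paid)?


Step 1: Identify the highest value: 352
Step 2: Identify the second-highest value: 216
Step 3: The final price = second-highest value = 216
Step 4: Surplus = 352 - 216 = 136

136


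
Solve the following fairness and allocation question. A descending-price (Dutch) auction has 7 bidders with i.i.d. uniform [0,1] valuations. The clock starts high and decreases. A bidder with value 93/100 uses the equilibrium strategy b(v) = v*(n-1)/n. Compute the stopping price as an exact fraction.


Step 1: Dutch auctions are strategically equivalent to first-price auctions
Step 2: The equilibrium bid is b(v) = v*(n-1)/n
Step 3: b = 93/100 * 6/7
Step 4: b = 279/350

279/350


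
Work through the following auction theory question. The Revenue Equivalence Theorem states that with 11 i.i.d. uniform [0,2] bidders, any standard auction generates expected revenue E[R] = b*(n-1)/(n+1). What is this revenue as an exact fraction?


Step 1: By Revenue Equivalence, expected revenue = b*(n-1)/(n+1)
Step 2: Substituting n = 11, b = 2
Step 3: Revenue = 2*(11-1)/(11+1) = 2*10/12
Step 4: Revenue = 20/12 = 5/3

5/3


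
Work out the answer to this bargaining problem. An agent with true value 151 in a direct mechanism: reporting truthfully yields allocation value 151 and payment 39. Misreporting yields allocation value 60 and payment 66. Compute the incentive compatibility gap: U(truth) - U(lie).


Step 1: U(truth) = value - payment = 151 - 39 = 112
Step 2: U(lie) = allocation - payment = 60 - 66 = -6
Step 3: IC gap = 112 - (-6) = 118

118


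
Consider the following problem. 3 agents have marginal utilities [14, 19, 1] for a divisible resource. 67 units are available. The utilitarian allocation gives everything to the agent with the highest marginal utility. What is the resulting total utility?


Step 1: The marginal utilities are [14, 19, 1]
Step 2: The highest marginal utility is 19
Step 3: All 67 units go to that agent
Step 4: Total utility = 19 * 67 = 1273

1273


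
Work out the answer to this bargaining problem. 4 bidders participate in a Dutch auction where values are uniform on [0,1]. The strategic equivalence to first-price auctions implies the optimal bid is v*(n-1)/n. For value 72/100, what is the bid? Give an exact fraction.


Step 1: Dutch auctions are strategically equivalent to first-price auctions
Step 2: The equilibrium bid is b(v) = v*(n-1)/n
Step 3: b = 18/25 * 3/4
Step 4: b = 27/50

27/50


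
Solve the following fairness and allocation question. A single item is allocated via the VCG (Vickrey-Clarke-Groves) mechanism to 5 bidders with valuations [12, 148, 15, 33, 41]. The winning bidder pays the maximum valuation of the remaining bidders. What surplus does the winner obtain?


Step 1: The winner is the agent with the highest value: agent 1 with value 148
Step 2: Values of other agents: [12, 15, 33, 41]
Step 3: VCG payment = max of others' values = 41
Step 4: Surplus = 148 - 41 = 107

107


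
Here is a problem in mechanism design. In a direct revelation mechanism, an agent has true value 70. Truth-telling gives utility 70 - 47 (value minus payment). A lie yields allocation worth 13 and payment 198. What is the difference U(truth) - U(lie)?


Step 1: U(truth) = value - payment = 70 - 47 = 23
Step 2: U(lie) = allocation - payment = 13 - 198 = -185
Step 3: IC gap = 23 - (-185) = 208

208


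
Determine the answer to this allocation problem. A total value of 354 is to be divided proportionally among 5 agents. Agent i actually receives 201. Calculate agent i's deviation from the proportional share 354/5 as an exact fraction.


Step 1: Proportional share = 354/5
Step 2: Agent's actual allocation = 201
Step 3: Excess = 201 - 354/5 = 651/5

651/5


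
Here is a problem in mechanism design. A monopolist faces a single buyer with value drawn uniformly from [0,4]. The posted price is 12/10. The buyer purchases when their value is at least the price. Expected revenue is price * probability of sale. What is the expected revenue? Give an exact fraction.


Step 1: Posted price r = 6/5, value support [0,4]
Step 2: P(v >= r) = (4 - 6/5)/4 = 7/10
Step 3: Expected revenue = r * P(v >= r) = 6/5 * 7/10
Step 4: Revenue = 21/25

21/25


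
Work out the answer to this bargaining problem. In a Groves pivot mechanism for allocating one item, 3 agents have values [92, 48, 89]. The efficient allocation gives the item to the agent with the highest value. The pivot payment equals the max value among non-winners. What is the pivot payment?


Step 1: The efficient winner is agent 0 with value 92
Step 2: Other agents' values: [48, 89]
Step 3: Pivot payment = max(others) = 89
Step 4: The winner pays 89

89


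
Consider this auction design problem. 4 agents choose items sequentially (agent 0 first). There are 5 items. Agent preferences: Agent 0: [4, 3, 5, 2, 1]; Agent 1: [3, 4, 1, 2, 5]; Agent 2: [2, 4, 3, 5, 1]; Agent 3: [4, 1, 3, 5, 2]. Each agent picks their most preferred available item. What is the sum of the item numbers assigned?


Step 1: Agent 0 picks item 4
Step 2: Agent 1 picks item 3
Step 3: Agent 2 picks item 2
Step 4: Agent 3 picks item 1
Step 5: Sum = 4 + 3 + 2 + 1 = 10

10


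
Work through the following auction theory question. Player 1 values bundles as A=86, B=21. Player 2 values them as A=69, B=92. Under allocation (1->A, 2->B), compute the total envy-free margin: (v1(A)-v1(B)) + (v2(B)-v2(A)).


Step 1: Player 1's margin = v1(A) - v1(B) = 86 - 21 = 65
Step 2: Player 2's margin = v2(B) - v2(A) = 92 - 69 = 23
Step 3: Total margin = 65 + 23 = 88

88


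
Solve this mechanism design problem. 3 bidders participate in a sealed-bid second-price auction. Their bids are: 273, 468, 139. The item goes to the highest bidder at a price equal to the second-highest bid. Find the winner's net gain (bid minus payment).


Step 1: Sort bids in descending order: 468, 273, 139
Step 2: The winning bid is the highest: 468
Step 3: The payment equals the second-highest bid: 273
Step 4: Surplus = winner's bid - payment = 468 - 273 = 195

195


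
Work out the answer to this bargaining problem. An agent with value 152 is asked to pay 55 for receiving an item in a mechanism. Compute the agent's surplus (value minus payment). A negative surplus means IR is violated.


Step 1: Surplus = value - payment = 152 - 55 = 97
Step 2: IR is satisfied (surplus >= 0)

97


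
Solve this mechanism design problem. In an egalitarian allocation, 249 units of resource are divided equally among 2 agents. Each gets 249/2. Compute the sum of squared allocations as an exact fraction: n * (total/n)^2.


Step 1: Each agent's share = 249/2
Step 2: Square of each share = (249/2)^2 = 62001/4
Step 3: Sum of squares = 2 * 62001/4 = 62001/2

62001/2


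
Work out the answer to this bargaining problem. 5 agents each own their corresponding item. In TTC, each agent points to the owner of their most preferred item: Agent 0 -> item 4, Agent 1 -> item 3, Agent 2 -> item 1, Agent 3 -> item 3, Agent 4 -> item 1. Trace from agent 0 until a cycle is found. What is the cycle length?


Step 1: Trace the pointer graph from agent 0: 0 -> 4 -> 1 -> 3 -> 3
Step 2: A cycle is detected when we revisit agent 3
Step 3: The cycle is: 3 -> 3
Step 4: Cycle length = 1

1


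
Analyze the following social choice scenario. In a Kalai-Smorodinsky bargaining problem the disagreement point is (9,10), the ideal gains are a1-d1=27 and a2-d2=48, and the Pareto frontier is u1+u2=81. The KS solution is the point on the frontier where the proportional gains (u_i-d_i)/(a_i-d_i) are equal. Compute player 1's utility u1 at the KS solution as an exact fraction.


Step 1: At the KS point, (u1-d1)/r1 = (u2-d2)/r2 = t and u1+u2 = 81
Step 2: u1 = d1 + r1*t and u2 = d2 + r2*t, so (d1 + r1*t) + (d2 + r2*t) = 81
Step 3: t = (81 - 9 - 10)/(27 + 48) = 62/75
Step 4: u1 = d1 + r1*t = 9 + 27 * 62/75 = 783/25
Step 5: (Check: u2 = d2 + r2*t = 1242/25; u1+u2 = 783/25 + 1242/25 = 81, on the frontier.)

783/25


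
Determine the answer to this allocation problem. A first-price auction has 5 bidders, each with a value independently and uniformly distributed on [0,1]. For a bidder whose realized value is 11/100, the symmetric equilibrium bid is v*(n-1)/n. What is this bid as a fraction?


Step 1: The symmetric BNE bidding function is b(v) = v * (n-1) / n
Step 2: Substitute v = 11/100 and n = 5
Step 3: b = 11/100 * 4/5
Step 4: b = 11/125

11/125


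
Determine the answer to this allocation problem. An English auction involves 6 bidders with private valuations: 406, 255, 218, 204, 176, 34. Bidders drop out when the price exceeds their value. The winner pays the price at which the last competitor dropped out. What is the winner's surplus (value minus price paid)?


Step 1: Identify the highest value: 406
Step 2: Identify the second-highest value: 255
Step 3: The final price = second-highest value = 255
Step 4: Surplus = 406 - 255 = 151

151


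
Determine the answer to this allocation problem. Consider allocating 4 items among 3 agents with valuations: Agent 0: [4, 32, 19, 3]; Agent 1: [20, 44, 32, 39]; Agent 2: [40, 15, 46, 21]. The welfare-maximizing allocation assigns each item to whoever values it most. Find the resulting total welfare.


Step 1: For each item, find the maximum value among all agents.
Step 2: Item 0 -> Agent 2 (value 40)
Step 3: Item 1 -> Agent 1 (value 44)
Step 4: Item 2 -> Agent 2 (value 46)
Step 5: Item 3 -> Agent 1 (value 39)
Step 6: Total welfare = 40 + 44 + 46 + 39 = 169

169


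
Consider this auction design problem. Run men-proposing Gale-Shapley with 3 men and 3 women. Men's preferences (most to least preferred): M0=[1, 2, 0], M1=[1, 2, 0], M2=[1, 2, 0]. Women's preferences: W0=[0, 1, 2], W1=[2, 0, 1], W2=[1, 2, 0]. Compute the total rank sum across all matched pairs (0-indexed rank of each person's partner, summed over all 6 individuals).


Step 1: Run Gale-Shapley (men propose, women hold best offer):
  M0 proposes to W1; she accepts
  M1 proposes to W1; rejected
  M1 proposes to W2; she accepts
  M2 proposes to W1; she switches from M0
  M0 proposes to W2; rejected
  M0 proposes to W0; she accepts
Step 2: Final matching: W0-M0, W1-M2, W2-M1
Step 3: 0-indexed ranks (man's rank of his match, then woman's): 2 + 0 + 0 + 0 + 1 + 0
Step 4: Total rank sum = 3

3


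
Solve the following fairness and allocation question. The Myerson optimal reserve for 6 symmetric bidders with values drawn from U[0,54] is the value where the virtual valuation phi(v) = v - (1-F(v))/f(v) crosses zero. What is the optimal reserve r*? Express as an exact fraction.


Step 1: For U[0,54], F(v) = v/54 and f(v) = 1/54
Step 2: phi(v) = v - (1 - v/54)/(1/54) = v - (54 - v) = 2v - 54
Step 3: Set phi(r*) = 0: 2r* - 54 = 0
Step 4: r* = 54/2 = 27 (the number of bidders n = 6 does not enter)

27


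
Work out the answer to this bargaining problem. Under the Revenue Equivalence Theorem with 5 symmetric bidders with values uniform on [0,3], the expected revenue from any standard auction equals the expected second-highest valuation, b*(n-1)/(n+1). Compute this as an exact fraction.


Step 1: By Revenue Equivalence, expected revenue = b*(n-1)/(n+1)
Step 2: Substituting n = 5, b = 3
Step 3: Revenue = 3*(5-1)/(5+1) = 3*4/6
Step 4: Revenue = 12/6 = 2

2


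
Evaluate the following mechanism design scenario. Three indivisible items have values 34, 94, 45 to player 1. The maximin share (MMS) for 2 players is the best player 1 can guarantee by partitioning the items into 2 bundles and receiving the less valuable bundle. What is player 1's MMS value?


Step 1: Item values = 34, 94, 45
Step 2: Enumerate all 2-bundle partitions and take the smaller bundle:
  Partition 1: {34} vs {94,45} -> bundles 34, 139; min = 34
  Partition 2: {94} vs {34,45} -> bundles 94, 79; min = 79
  Partition 3: {45} vs {34,94} -> bundles 45, 128; min = 45
Step 3: MMS = max(34, 79, 45) = 79

79


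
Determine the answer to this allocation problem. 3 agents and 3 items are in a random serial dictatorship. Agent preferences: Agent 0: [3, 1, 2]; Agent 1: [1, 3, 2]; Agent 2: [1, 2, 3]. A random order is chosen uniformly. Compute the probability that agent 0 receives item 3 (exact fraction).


Step 1: Agent 0 wants item 3
Step 2: There are 6 possible orderings of agents
Step 3: In 5 orderings, agent 0 gets item 3
Step 4: Probability = 5/6

5/6


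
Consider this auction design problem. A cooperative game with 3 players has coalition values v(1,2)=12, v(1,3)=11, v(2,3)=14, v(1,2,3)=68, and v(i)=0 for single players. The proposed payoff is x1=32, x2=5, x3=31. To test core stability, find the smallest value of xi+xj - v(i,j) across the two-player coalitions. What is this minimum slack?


Step 1: Slack for coalition (1,2): x1+x2 - v12 = 37 - 12 = 25
Step 2: Slack for coalition (1,3): x1+x3 - v13 = 63 - 11 = 52
Step 3: Slack for coalition (2,3): x2+x3 - v23 = 36 - 14 = 22
Step 4: Minimum slack = min(25, 52, 22) = 22, attained by (2,3); no pair can gain by deviating, so the allocation is in the core

22


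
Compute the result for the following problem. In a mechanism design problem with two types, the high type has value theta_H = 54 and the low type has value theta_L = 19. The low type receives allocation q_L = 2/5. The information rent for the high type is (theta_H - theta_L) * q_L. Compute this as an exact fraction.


Step 1: theta_H - theta_L = 54 - 19 = 35
Step 2: Information rent = (theta_H - theta_L) * q_L
Step 3: = 35 * 2/5
Step 4: = 14

14


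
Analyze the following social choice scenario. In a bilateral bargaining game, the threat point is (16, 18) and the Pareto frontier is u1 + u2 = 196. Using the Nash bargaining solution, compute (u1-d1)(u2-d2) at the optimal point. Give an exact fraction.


Step 1: The Nash solution splits surplus symmetrically above the disagreement point
Step 2: u1 = (total + d1 - d2)/2 = (196 + 16 - 18)/2 = 97
Step 3: u2 = (total - d1 + d2)/2 = (196 - 16 + 18)/2 = 99
Step 4: Nash product = (97 - 16) * (99 - 18)
Step 5: = 81 * 81 = 6561

6561


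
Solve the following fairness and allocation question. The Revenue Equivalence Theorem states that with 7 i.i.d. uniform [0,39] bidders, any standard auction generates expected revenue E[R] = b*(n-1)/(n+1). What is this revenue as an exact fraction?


Step 1: By Revenue Equivalence, expected revenue = b*(n-1)/(n+1)
Step 2: Substituting n = 7, b = 39
Step 3: Revenue = 39*(7-1)/(7+1) = 39*6/8
Step 4: Revenue = 234/8 = 117/4

117/4


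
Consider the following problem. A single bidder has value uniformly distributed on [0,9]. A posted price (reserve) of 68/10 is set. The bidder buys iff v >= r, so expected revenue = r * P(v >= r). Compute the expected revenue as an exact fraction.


Step 1: Posted price r = 34/5, value support [0,9]
Step 2: P(v >= r) = (9 - 34/5)/9 = 11/45
Step 3: Expected revenue = r * P(v >= r) = 34/5 * 11/45
Step 4: Revenue = 374/225

374/225


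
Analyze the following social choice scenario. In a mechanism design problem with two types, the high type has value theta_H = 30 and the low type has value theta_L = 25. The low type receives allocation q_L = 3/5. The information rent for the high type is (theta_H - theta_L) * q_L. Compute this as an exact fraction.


Step 1: theta_H - theta_L = 30 - 25 = 5
Step 2: Information rent = (theta_H - theta_L) * q_L
Step 3: = 5 * 3/5
Step 4: = 3

3


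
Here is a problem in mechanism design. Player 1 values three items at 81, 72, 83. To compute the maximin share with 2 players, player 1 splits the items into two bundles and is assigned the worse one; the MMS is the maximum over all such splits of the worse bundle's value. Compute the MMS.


Step 1: Item values = 81, 72, 83
Step 2: Enumerate all 2-bundle partitions and take the smaller bundle:
  Partition 1: {81} vs {72,83} -> bundles 81, 155; min = 81
  Partition 2: {72} vs {81,83} -> bundles 72, 164; min = 72
  Partition 3: {83} vs {81,72} -> bundles 83, 153; min = 83
Step 3: MMS = max(81, 72, 83) = 83

83


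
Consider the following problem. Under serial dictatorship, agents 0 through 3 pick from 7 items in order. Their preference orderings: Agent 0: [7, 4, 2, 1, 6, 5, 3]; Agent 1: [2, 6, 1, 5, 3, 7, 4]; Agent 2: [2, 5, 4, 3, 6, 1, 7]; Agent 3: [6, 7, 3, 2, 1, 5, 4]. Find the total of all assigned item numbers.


Step 1: Agent 0 picks item 7
Step 2: Agent 1 picks item 2
Step 3: Agent 2 picks item 5
Step 4: Agent 3 picks item 6
Step 5: Sum = 7 + 2 + 5 + 6 = 20

20


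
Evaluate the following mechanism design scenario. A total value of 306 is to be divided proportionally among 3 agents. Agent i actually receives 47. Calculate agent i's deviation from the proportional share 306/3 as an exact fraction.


Step 1: Proportional share = 306/3 = 102
Step 2: Agent's actual allocation = 47
Step 3: Excess = 47 - 102 = -55

-55


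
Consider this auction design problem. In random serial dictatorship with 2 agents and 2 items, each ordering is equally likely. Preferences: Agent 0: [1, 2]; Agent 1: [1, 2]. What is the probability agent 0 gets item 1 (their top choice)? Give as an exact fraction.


Step 1: Agent 0 wants item 1
Step 2: There are 2 possible orderings of agents
Step 3: In 1 orderings, agent 0 gets item 1
Step 4: Probability = 1/2

1/2


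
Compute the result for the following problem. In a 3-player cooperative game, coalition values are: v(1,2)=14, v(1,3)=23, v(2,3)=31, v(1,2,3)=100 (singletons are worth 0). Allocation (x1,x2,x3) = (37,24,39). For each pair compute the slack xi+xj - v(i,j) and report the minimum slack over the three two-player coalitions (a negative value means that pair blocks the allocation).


Step 1: Slack for coalition (1,2): x1+x2 - v12 = 61 - 14 = 47
Step 2: Slack for coalition (1,3): x1+x3 - v13 = 76 - 23 = 53
Step 3: Slack for coalition (2,3): x2+x3 - v23 = 63 - 31 = 32
Step 4: Minimum slack = min(47, 53, 32) = 32, attained by (2,3); no pair can gain by deviating, so the allocation is in the core

32


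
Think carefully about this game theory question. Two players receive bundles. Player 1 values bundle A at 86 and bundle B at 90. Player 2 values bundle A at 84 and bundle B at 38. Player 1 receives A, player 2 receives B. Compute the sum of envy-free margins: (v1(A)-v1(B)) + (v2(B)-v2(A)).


Step 1: Player 1's margin = v1(A) - v1(B) = 86 - 90 = -4
Step 2: Player 2's margin = v2(B) - v2(A) = 38 - 84 = -46
Step 3: Total margin = -4 + -46 = -50

-50


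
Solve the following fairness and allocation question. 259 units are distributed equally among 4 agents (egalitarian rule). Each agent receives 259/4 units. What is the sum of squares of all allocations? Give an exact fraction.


Step 1: Each agent's share = 259/4
Step 2: Square of each share = (259/4)^2 = 67081/16
Step 3: Sum of squares = 4 * 67081/16 = 67081/4

67081/4


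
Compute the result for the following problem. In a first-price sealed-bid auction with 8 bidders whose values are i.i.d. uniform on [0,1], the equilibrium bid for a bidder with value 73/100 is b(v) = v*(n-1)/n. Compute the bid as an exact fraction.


Step 1: The symmetric BNE bidding function is b(v) = v * (n-1) / n
Step 2: Substitute v = 73/100 and n = 8
Step 3: b = 73/100 * 7/8
Step 4: b = 511/800

511/800


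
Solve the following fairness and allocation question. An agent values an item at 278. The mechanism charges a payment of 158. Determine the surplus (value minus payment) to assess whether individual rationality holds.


Step 1: Surplus = value - payment = 278 - 158 = 120
Step 2: IR is satisfied (surplus >= 0)

120


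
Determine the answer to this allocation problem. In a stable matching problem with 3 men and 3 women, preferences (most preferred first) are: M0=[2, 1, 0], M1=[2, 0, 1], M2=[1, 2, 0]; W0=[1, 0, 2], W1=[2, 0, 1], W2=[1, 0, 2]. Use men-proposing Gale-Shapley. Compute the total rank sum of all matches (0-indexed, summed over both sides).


Step 1: Run Gale-Shapley (men propose, women hold best offer):
  M0 proposes to W2; she accepts
  M1 proposes to W2; she switches from M0
  M2 proposes to W1; she accepts
  M0 proposes to W1; rejected
  M0 proposes to W0; she accepts
Step 2: Final matching: W0-M0, W1-M2, W2-M1
Step 3: 0-indexed ranks (man's rank of his match, then woman's): 2 + 1 + 0 + 0 + 0 + 0
Step 4: Total rank sum = 3

3


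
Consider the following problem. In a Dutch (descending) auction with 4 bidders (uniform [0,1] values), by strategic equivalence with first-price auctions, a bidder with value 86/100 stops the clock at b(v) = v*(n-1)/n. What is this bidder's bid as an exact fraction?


Step 1: Dutch auctions are strategically equivalent to first-price auctions
Step 2: The equilibrium bid is b(v) = v*(n-1)/n
Step 3: b = 43/50 * 3/4
Step 4: b = 129/200

129/200


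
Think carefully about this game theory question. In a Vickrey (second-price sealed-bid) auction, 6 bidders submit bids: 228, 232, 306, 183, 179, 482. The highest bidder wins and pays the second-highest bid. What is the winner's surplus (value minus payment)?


Step 1: Sort bids in descending order: 482, 306, 232, 228, 183, 179
Step 2: The winning bid is the highest: 482
Step 3: The payment equals the second-highest bid: 306
Step 4: Surplus = winner's bid - payment = 482 - 306 = 176

176


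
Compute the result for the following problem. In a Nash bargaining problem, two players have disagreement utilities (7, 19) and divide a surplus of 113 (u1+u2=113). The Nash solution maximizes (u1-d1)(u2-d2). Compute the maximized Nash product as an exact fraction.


Step 1: The Nash solution splits surplus symmetrically above the disagreement point
Step 2: u1 = (total + d1 - d2)/2 = (113 + 7 - 19)/2 = 101/2
Step 3: u2 = (total - d1 + d2)/2 = (113 - 7 + 19)/2 = 125/2
Step 4: Nash product = (101/2 - 7) * (125/2 - 19)
Step 5: = 87/2 * 87/2 = 7569/4

7569/4


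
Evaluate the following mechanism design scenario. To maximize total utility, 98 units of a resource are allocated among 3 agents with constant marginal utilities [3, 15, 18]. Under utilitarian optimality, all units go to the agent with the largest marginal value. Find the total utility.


Step 1: The marginal utilities are [3, 15, 18]
Step 2: The highest marginal utility is 18
Step 3: All 98 units go to that agent
Step 4: Total utility = 18 * 98 = 1764

1764


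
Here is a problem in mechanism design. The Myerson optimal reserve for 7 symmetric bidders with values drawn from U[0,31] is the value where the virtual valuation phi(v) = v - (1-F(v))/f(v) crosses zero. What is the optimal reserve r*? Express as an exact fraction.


Step 1: For U[0,31], F(v) = v/31 and f(v) = 1/31
Step 2: phi(v) = v - (1 - v/31)/(1/31) = v - (31 - v) = 2v - 31
Step 3: Set phi(r*) = 0: 2r* - 31 = 0
Step 4: r* = 31/2 (the number of bidders n = 7 does not enter)

31/2


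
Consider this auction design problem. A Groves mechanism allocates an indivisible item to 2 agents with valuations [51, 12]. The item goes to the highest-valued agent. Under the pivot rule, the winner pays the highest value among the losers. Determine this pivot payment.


Step 1: The efficient winner is agent 0 with value 51
Step 2: Other agents' values: [12]
Step 3: Pivot payment = max(others) = 12
Step 4: The winner pays 12

12


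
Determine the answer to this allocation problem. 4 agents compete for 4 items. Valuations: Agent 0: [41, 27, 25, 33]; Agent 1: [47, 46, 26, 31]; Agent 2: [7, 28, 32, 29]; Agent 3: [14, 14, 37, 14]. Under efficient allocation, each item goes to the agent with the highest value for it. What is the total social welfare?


Step 1: For each item, find the maximum value among all agents.
Step 2: Item 0 -> Agent 1 (value 47)
Step 3: Item 1 -> Agent 1 (value 46)
Step 4: Item 2 -> Agent 3 (value 37)
Step 5: Item 3 -> Agent 0 (value 33)
Step 6: Total welfare = 47 + 46 + 37 + 33 = 163

163


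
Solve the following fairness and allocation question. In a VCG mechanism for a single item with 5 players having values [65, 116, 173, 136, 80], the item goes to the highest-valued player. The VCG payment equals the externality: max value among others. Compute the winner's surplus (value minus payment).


Step 1: The winner is the agent with the highest value: agent 2 with value 173
Step 2: Values of other agents: [65, 116, 136, 80]
Step 3: VCG payment = max of others' values = 136
Step 4: Surplus = 173 - 136 = 37

37
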